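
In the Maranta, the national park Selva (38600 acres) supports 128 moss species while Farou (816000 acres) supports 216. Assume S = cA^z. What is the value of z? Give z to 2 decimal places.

Taking logs: ln S = ln c + z ln A, so z = (ln S₂ − ln S₁)/(ln A₂ − ln A₁).
z = ln(216/128) / ln(816000/38600) = ln(1.688) / ln(21.14) = 0.5232 / 3.0512 = 0.1715

0.17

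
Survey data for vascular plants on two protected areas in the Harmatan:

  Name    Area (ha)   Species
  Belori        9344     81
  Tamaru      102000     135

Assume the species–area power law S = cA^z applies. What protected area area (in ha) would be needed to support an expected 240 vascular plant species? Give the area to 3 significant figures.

z = ln(135/81) / ln(102000/9344) = 0.5108 / 2.3902 = 0.2137
c = 81 / 9344^0.2137 = 81 / 7.056 = 11.48
A = (240/11.48)^(1/0.2137) ⇒ ln A = ln(20.91)/0.2137 = 14.2250
A = e^14.2250 ≈ 1505978 ha

1510000 ha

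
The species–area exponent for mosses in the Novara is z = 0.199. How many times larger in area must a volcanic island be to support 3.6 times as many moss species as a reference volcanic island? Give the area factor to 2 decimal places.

624.44

(A₂/A₁)^0.199 = 3.6, so A₂/A₁ = 3.6^(1/0.199) = 3.6^5.025
ln(A₂/A₁) = ln 3.6 / 0.199 = 1.2809 / 0.199 = 6.4369
A₂/A₁ = e^6.4369 ≈ 624.4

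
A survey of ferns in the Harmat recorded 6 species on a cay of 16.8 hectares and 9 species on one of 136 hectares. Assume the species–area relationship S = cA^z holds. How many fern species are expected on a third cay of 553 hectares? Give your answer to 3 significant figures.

11.8

z = ln(9/6) / ln(136/16.8) = 0.4055 / 2.0913 = 0.1939
c = 6 / 16.8^0.1939 = 6 / 1.728 = 3.472
S₃ = 3.472 × 553^0.1939 = 3.472 × 3.402 ≈ 11.81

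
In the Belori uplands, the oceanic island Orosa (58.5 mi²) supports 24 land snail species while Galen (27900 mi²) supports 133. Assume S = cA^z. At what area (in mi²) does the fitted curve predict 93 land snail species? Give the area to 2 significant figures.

z = ln(133/24) / ln(27900/58.5) = 1.7123 / 6.1674 = 0.2776
c = 24 / 58.5^0.2776 = 24 / 3.095 = 7.755
A = (93/7.755)^(1/0.2776) ⇒ ln A = ln(11.99)/0.2776 = 8.9478
A = e^8.9478 ≈ 7691 mi²

7700 mi²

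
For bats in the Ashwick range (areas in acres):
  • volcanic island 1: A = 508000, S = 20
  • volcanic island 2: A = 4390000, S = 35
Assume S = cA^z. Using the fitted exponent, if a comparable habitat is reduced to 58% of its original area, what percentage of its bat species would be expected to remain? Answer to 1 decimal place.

86.8%

z = ln(35/20) / ln(4390000/508000) = 0.5596 / 2.1566 = 0.2595
S_new/S_old = (A_new/A_old)^z = 0.58^0.2595 = exp(0.2595 × -0.5447) = 0.8682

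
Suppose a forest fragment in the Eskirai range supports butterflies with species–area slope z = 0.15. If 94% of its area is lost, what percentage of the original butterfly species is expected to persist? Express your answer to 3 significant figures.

S_new/S_old = (A_new/A_old)^z = 0.06^0.15
= exp(0.15 × ln 0.06) = exp(0.15 × -2.8134) = exp(-0.4220) ≈ 0.6557

65.6%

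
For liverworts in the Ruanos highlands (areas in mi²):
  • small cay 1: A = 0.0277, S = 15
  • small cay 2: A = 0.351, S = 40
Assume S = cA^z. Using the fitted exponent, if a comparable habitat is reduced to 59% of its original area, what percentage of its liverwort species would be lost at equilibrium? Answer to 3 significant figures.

z = ln(40/15) / ln(0.351/0.0277) = 0.9808 / 2.5394 = 0.3863
S_new/S_old = (A_new/A_old)^z = 0.59^0.3863 = exp(0.3863 × -0.5276) = 0.8156
Fraction lost = 1 − 0.8156 = 0.1844

18.4%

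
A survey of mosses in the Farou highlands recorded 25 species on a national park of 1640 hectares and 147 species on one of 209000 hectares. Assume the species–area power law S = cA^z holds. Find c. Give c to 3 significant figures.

1.67

z = ln(S₂/S₁) / ln(A₂/A₁) = ln(147/25) / ln(209000/1640) = 1.7716 / 4.8476 = 0.3654
c = S₁ / A₁^z = 25 / 1640^0.3654 = 25 / 14.96 = 1.671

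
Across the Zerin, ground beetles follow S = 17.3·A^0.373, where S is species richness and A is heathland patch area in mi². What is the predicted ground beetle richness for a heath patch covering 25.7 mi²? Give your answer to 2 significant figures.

S = 17.3 × 25.7^0.373
ln S = ln 17.3 + 0.373 × ln 25.7 = 2.8507 + 0.373 × 3.2465 = 4.0616
S = e^4.0616 ≈ 58.07

58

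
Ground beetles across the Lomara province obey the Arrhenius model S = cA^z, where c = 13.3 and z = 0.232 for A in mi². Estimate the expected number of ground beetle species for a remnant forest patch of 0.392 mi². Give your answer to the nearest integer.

S = 13.3 × 0.392^0.232
ln S = ln 13.3 + 0.232 × ln 0.392 = 2.5878 + 0.232 × -0.9365 = 2.3705
S = e^2.3705 ≈ 10.7

11 species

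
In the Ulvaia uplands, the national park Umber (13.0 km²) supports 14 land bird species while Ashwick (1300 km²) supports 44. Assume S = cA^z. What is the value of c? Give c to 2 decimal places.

7.40

z = ln(S₂/S₁) / ln(A₂/A₁) = ln(44/14) / ln(1300/13) = 1.1451 / 4.6052 = 0.2487
c = S₁ / A₁^z = 14 / 13^0.2487 = 14 / 1.892 = 7.398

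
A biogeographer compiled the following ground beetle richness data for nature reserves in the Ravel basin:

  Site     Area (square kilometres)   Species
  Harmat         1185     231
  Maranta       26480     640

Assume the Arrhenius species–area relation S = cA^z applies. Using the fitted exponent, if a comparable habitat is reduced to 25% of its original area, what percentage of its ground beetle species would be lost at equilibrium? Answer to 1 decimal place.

z = ln(640/231) / ln(26480/1185) = 1.0191 / 3.1066 = 0.3280
S_new/S_old = (A_new/A_old)^z = 0.25^0.3280 = exp(0.3280 × -1.3863) = 0.6346
Fraction lost = 1 − 0.6346 = 0.3654

36.5%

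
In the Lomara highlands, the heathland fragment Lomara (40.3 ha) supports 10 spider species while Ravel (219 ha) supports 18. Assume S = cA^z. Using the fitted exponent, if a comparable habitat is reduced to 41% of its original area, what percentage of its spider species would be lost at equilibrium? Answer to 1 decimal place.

26.6%

z = ln(18/10) / ln(219/40.3) = 0.5878 / 1.6927 = 0.3472
S_new/S_old = (A_new/A_old)^z = 0.41^0.3472 = exp(0.3472 × -0.8916) = 0.7337
Fraction lost = 1 − 0.7337 = 0.2663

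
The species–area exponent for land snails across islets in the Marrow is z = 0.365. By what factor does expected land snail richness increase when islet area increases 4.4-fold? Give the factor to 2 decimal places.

1.72

S₂/S₁ = (A₂/A₁)^z = 4.4^0.365
ln(S₂/S₁) = 0.365 × ln 4.4 = 0.365 × 1.4816 = 0.5408
S₂/S₁ = e^0.5408 ≈ 1.717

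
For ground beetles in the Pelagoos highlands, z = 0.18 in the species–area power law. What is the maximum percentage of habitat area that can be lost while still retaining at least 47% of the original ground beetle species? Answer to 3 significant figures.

98.5%

Need (A_new/A_old)^0.18 = 0.47, so A_new/A_old = 0.47^(1/0.18) = 0.47^5.556
ln(A_new/A_old) = ln 0.47 / 0.18 = -0.7550 / 0.18 = -4.1946
A_new/A_old = e^-4.1946 ≈ 0.01508
Fraction that can be lost = 1 − 0.01508 = 0.9849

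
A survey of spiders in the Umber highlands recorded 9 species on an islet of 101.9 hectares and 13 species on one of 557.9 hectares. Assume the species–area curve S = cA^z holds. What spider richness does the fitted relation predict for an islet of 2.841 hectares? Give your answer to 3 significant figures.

z = ln(13/9) / ln(557.9/101.9) = 0.3677 / 1.7002 = 0.2163
c = 9 / 101.9^0.2163 = 9 / 2.719 = 3.311
S₃ = 3.311 × 2.841^0.2163 = 3.311 × 1.253 ≈ 4.149

4.15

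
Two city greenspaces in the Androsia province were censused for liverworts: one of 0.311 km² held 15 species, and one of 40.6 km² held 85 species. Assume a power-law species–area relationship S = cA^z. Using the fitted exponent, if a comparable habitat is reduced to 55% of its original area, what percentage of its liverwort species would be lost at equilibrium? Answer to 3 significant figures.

z = ln(85/15) / ln(40.6/0.311) = 1.7346 / 4.8717 = 0.3561
S_new/S_old = (A_new/A_old)^z = 0.55^0.3561 = exp(0.3561 × -0.5978) = 0.8083
Fraction lost = 1 − 0.8083 = 0.1917

19.2%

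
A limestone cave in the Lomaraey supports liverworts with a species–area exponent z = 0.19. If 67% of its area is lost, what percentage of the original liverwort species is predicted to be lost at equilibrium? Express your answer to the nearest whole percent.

S_new/S_old = (A_new/A_old)^z = 0.33^0.19
= exp(0.19 × ln 0.33) = exp(0.19 × -1.1087) = exp(-0.2106) ≈ 0.8101
Fraction lost = 1 − 0.8101 = 0.1899

19%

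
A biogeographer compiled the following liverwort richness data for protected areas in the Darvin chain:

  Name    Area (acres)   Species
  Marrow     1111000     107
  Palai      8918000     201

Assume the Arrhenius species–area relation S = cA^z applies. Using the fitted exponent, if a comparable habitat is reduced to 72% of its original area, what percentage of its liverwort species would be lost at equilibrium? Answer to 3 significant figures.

9.47%

z = ln(201/107) / ln(8918000/1111000) = 0.6305 / 2.0828 = 0.3027
S_new/S_old = (A_new/A_old)^z = 0.72^0.3027 = exp(0.3027 × -0.3285) = 0.9053
Fraction lost = 1 − 0.9053 = 0.09466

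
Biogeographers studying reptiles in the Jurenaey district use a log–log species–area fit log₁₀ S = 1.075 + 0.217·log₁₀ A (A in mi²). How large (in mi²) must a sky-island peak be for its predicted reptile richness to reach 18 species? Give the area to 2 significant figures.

6.8 mi²

18 = 11.89 × A^0.217  ⇒  A^0.217 = 18/11.89 = 1.515
ln A = ln(1.515) / 0.217 = 0.4151 / 0.217 = 1.9129
A = e^1.9129 ≈ 6.772 mi²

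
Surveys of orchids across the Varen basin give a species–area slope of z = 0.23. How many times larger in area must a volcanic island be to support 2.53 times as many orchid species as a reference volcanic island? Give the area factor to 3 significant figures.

(A₂/A₁)^0.23 = 2.53, so A₂/A₁ = 2.53^(1/0.23) = 2.53^4.348
ln(A₂/A₁) = ln 2.53 / 0.23 = 0.9282 / 0.23 = 4.0357
A₂/A₁ = e^4.0357 ≈ 56.58

56.6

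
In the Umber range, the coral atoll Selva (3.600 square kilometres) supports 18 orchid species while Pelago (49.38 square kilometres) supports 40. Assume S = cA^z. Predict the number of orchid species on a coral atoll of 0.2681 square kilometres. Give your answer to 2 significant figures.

8.2

z = ln(40/18) / ln(49.38/3.6) = 0.7985 / 2.6186 = 0.3049
c = 18 / 3.6^0.3049 = 18 / 1.478 = 12.18
S₃ = 12.18 × 0.2681^0.3049 = 12.18 × 0.6694 ≈ 8.153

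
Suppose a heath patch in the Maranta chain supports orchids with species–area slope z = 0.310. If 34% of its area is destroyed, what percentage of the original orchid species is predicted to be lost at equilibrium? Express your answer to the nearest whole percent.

12%

S_new/S_old = (A_new/A_old)^z = 0.66^0.31
= exp(0.31 × ln 0.66) = exp(0.31 × -0.4155) = exp(-0.1288) ≈ 0.8791
Fraction lost = 1 − 0.8791 = 0.1209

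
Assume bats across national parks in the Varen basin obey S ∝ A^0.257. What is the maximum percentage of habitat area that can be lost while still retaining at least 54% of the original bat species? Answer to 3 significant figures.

90.9%

Need (A_new/A_old)^0.257 = 0.54, so A_new/A_old = 0.54^(1/0.257) = 0.54^3.891
ln(A_new/A_old) = ln 0.54 / 0.257 = -0.6162 / 0.257 = -2.3976
A_new/A_old = e^-2.3976 ≈ 0.09093
Fraction that can be lost = 1 − 0.09093 = 0.9091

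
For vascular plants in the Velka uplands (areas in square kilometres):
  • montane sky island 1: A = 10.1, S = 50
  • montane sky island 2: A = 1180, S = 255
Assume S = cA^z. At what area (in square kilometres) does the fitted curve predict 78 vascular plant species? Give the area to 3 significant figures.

z = ln(255/50) / ln(1180/10.1) = 1.6292 / 4.7607 = 0.3422
c = 50 / 10.1^0.3422 = 50 / 2.206 = 22.66
A = (78/22.66)^(1/0.3422) ⇒ ln A = ln(3.442)/0.3422 = 3.6119
A = e^3.6119 ≈ 37.04 square kilometres

37.0 square kilometres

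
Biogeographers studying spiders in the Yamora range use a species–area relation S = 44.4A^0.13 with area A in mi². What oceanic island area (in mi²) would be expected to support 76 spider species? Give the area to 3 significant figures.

62.5 mi²

76 = 44.4 × A^0.13  ⇒  A^0.13 = 76/44.4 = 1.712
ln A = ln(1.712) / 0.13 = 0.5375 / 0.13 = 4.1346
A = e^4.1346 ≈ 62.46 mi²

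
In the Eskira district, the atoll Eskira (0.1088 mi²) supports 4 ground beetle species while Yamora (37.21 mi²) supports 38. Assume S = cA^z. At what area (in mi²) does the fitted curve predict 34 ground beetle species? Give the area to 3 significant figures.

z = ln(38/4) / ln(37.21/0.1088) = 2.2513 / 5.8348 = 0.3858
c = 4 / 0.1088^0.3858 = 4 / 0.4249 = 9.414
A = (34/9.414)^(1/0.3858) ⇒ ln A = ln(3.612)/0.3858 = 3.3283
A = e^3.3283 ≈ 27.89 mi²

27.9 mi²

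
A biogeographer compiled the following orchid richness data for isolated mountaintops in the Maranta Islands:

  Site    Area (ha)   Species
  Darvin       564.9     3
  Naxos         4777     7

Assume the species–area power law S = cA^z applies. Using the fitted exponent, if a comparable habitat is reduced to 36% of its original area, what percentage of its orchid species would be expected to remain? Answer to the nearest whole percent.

z = ln(7/3) / ln(4777/564.9) = 0.8473 / 2.1349 = 0.3969
S_new/S_old = (A_new/A_old)^z = 0.36^0.3969 = exp(0.3969 × -1.0217) = 0.6667

67%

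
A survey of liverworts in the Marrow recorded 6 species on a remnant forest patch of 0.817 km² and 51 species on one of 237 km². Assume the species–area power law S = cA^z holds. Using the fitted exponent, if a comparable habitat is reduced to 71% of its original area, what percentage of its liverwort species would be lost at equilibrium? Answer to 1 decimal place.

12.1%

z = ln(51/6) / ln(237/0.817) = 2.1401 / 5.6702 = 0.3774
S_new/S_old = (A_new/A_old)^z = 0.71^0.3774 = exp(0.3774 × -0.3425) = 0.8787
Fraction lost = 1 − 0.8787 = 0.1213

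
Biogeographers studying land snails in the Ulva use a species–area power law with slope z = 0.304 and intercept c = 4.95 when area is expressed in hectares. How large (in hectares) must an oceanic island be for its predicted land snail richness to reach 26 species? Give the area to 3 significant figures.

234 hectares

26 = 4.95 × A^0.304  ⇒  A^0.304 = 26/4.95 = 5.253
ln A = ln(5.253) / 0.304 = 1.6587 / 0.304 = 5.4563
A = e^5.4563 ≈ 234.2 hectares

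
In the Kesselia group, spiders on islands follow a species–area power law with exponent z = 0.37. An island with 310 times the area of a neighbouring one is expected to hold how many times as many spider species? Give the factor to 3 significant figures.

8.35

S₂/S₁ = (A₂/A₁)^z = 310^0.37
ln(S₂/S₁) = 0.37 × ln 310 = 0.37 × 5.7366 = 2.1225
S₂/S₁ = e^2.1225 ≈ 8.352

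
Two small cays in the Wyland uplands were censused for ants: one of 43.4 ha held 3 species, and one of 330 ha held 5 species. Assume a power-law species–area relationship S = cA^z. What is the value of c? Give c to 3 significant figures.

z = ln(S₂/S₁) / ln(A₂/A₁) = ln(5/3) / ln(330/43.4) = 0.5108 / 2.0286 = 0.2518
c = S₁ / A₁^z = 3 / 43.4^0.2518 = 3 / 2.584 = 1.161

1.16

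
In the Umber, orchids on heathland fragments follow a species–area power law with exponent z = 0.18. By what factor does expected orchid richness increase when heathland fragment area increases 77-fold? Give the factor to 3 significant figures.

2.19

S₂/S₁ = (A₂/A₁)^z = 77^0.18
ln(S₂/S₁) = 0.18 × ln 77 = 0.18 × 4.3438 = 0.7819
S₂/S₁ = e^0.7819 ≈ 2.186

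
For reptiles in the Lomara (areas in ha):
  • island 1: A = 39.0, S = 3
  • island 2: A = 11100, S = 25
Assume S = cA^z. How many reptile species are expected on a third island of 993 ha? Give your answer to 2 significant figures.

z = ln(25/3) / ln(11100/39) = 2.1203 / 5.6511 = 0.3752
c = 3 / 39^0.3752 = 3 / 3.953 = 0.7589
S₃ = 0.7589 × 993^0.3752 = 0.7589 × 13.32 ≈ 10.11

10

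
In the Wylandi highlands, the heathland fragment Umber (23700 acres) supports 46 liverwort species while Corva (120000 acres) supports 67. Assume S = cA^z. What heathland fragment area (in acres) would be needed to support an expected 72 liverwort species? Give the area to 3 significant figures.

z = ln(67/46) / ln(120000/23700) = 0.3761 / 1.6220 = 0.2318
c = 46 / 23700^0.2318 = 46 / 10.33 = 4.452
A = (72/4.452)^(1/0.2318) ⇒ ln A = ln(16.17)/0.2318 = 12.0057
A = e^12.0057 ≈ 163683 acres

164000 acres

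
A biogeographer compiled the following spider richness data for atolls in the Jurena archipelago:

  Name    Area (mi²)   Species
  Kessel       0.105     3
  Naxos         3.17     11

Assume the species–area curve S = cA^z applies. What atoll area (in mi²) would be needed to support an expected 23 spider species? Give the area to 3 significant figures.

21.9 mi²

z = ln(11/3) / ln(3.17/0.105) = 1.2993 / 3.4075 = 0.3813
c = 3 / 0.105^0.3813 = 3 / 0.4234 = 7.085
A = (23/7.085)^(1/0.3813) ⇒ ln A = ln(3.246)/0.3813 = 3.0882
A = e^3.0882 ≈ 21.94 mi²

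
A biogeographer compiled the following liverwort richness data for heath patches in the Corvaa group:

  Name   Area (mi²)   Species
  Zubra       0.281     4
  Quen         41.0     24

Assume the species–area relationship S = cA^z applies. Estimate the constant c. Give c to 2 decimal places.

6.31

z = ln(S₂/S₁) / ln(A₂/A₁) = ln(24/4) / ln(41/0.281) = 1.7918 / 4.9830 = 0.3596
c = S₁ / A₁^z = 4 / 0.281^0.3596 = 4 / 0.6335 = 6.314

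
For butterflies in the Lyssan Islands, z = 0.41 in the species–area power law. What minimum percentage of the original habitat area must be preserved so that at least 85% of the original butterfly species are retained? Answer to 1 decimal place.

Need (A_new/A_old)^0.41 = 0.85, so A_new/A_old = 0.85^(1/0.41) = 0.85^2.439
ln(A_new/A_old) = ln 0.85 / 0.41 = -0.1625 / 0.41 = -0.3964
A_new/A_old = e^-0.3964 ≈ 0.6727

67.3%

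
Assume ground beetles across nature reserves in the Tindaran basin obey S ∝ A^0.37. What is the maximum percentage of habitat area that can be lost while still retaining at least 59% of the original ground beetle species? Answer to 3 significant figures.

76.0%

Need (A_new/A_old)^0.37 = 0.59, so A_new/A_old = 0.59^(1/0.37) = 0.59^2.703
ln(A_new/A_old) = ln 0.59 / 0.37 = -0.5276 / 0.37 = -1.4260
A_new/A_old = e^-1.4260 ≈ 0.2403
Fraction that can be lost = 1 − 0.2403 = 0.7597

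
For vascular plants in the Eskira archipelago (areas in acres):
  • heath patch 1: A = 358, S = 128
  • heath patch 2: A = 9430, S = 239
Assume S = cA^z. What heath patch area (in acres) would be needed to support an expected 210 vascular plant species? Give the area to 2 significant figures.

4800 acres

z = ln(239/128) / ln(9430/358) = 0.6244 / 3.2711 = 0.1909
c = 128 / 358^0.1909 = 128 / 3.073 = 41.66
A = (210/41.66)^(1/0.1909) ⇒ ln A = ln(5.041)/0.1909 = 8.4740
A = e^8.4740 ≈ 4789 acres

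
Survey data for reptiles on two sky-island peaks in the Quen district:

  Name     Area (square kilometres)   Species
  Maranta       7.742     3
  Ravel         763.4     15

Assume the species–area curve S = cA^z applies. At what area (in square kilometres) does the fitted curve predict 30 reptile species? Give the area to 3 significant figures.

5510 square kilometres

z = ln(15/3) / ln(763.4/7.742) = 1.6094 / 4.5911 = 0.3506
c = 3 / 7.742^0.3506 = 3 / 2.049 = 1.464
A = (30/1.464)^(1/0.3506) ⇒ ln A = ln(20.49)/0.3506 = 8.6151
A = e^8.6151 ≈ 5514 square kilometres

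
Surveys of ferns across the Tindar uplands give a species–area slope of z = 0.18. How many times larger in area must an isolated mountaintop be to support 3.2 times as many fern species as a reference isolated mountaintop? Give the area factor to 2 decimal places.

640.31

(A₂/A₁)^0.18 = 3.2, so A₂/A₁ = 3.2^(1/0.18) = 3.2^5.556
ln(A₂/A₁) = ln 3.2 / 0.18 = 1.1632 / 0.18 = 6.4619
A₂/A₁ = e^6.4619 ≈ 640.3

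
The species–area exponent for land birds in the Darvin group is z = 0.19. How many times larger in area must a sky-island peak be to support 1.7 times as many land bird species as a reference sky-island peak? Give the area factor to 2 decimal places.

(A₂/A₁)^0.19 = 1.7, so A₂/A₁ = 1.7^(1/0.19) = 1.7^5.263
ln(A₂/A₁) = ln 1.7 / 0.19 = 0.5306 / 0.19 = 2.7928
A₂/A₁ = e^2.7928 ≈ 16.33

16.33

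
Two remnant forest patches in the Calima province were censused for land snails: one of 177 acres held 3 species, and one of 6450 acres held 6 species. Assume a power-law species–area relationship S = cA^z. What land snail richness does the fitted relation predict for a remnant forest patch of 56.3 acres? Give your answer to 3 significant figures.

z = ln(6/3) / ln(6450/177) = 0.6931 / 3.5957 = 0.1928
c = 3 / 177^0.1928 = 3 / 2.712 = 1.106
S₃ = 1.106 × 56.3^0.1928 = 1.106 × 2.175 ≈ 2.406

2.41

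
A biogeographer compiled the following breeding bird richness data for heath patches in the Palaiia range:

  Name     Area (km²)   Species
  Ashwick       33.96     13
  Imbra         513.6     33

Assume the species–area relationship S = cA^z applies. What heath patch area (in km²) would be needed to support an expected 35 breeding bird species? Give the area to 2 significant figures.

610 km²

z = ln(33/13) / ln(513.6/33.96) = 0.9316 / 2.7163 = 0.3430
c = 13 / 33.96^0.3430 = 13 / 3.35 = 3.881
A = (35/3.881)^(1/0.3430) ⇒ ln A = ln(9.019)/0.3430 = 6.4130
A = e^6.4130 ≈ 609.7 km²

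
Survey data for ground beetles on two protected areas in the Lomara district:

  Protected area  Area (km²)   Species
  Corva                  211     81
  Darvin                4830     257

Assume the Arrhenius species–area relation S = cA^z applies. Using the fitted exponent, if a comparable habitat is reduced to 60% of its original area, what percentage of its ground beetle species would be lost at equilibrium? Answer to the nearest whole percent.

z = ln(257/81) / ln(4830/211) = 1.1546 / 3.1307 = 0.3688
S_new/S_old = (A_new/A_old)^z = 0.6^0.3688 = exp(0.3688 × -0.5108) = 0.8283
Fraction lost = 1 − 0.8283 = 0.1717

17%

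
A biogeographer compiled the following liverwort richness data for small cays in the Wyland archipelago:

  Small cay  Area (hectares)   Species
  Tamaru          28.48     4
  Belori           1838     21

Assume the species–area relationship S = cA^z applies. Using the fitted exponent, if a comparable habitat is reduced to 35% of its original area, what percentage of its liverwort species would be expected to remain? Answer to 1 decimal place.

z = ln(21/4) / ln(1838/28.48) = 1.6582 / 4.1672 = 0.3979
S_new/S_old = (A_new/A_old)^z = 0.35^0.3979 = exp(0.3979 × -1.0498) = 0.6585

65.9%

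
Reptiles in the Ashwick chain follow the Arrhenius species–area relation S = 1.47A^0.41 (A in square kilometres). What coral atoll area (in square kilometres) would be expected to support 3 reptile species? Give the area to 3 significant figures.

5.70 square kilometres

3 = 1.47 × A^0.41  ⇒  A^0.41 = 3/1.47 = 2.041
ln A = ln(2.041) / 0.41 = 0.7133 / 0.41 = 1.7399
A = e^1.7399 ≈ 5.697 square kilometres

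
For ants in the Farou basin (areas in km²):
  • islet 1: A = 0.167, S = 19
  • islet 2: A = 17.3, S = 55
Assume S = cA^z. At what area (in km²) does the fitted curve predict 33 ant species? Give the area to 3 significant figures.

1.86 km²

z = ln(55/19) / ln(17.3/0.167) = 1.0629 / 4.6405 = 0.2290
c = 19 / 0.167^0.2290 = 19 / 0.6637 = 28.63
A = (33/28.63)^(1/0.2290) ⇒ ln A = ln(1.153)/0.2290 = 0.6205
A = e^0.6205 ≈ 1.86 km²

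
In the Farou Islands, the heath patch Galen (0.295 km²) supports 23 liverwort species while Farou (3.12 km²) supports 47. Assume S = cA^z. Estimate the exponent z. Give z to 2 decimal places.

0.30

Taking logs: ln S = ln c + z ln A, so z = (ln S₂ − ln S₁)/(ln A₂ − ln A₁).
z = ln(47/23) / ln(3.12/0.295) = ln(2.043) / ln(10.58) = 0.7147 / 2.3586 = 0.3030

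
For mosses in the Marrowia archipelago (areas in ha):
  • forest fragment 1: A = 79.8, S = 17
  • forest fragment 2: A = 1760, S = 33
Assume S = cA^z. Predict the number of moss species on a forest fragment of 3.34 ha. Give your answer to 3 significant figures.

8.61

z = ln(33/17) / ln(1760/79.8) = 0.6633 / 3.0935 = 0.2144
c = 17 / 79.8^0.2144 = 17 / 2.557 = 6.647
S₃ = 6.647 × 3.34^0.2144 = 6.647 × 1.295 ≈ 8.609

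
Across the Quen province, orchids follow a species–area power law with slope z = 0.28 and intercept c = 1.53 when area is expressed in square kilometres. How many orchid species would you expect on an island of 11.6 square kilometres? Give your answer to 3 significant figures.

S = 1.53 × 11.6^0.28 = 1.53 × 1.986 ≈ 3.039

3.04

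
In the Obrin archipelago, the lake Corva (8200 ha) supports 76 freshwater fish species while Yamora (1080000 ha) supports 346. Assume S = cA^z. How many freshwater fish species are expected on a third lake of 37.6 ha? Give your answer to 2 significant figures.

14

z = ln(346/76) / ln(1080000/8200) = 1.5157 / 4.8806 = 0.3106
c = 76 / 8200^0.3106 = 76 / 16.42 = 4.627
S₃ = 4.627 × 37.6^0.3106 = 4.627 × 3.085 ≈ 14.27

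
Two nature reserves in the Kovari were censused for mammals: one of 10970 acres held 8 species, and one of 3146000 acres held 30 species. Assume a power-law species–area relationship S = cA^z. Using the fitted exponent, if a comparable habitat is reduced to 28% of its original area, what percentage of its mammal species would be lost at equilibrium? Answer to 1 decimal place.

25.7%

z = ln(30/8) / ln(3146000/10970) = 1.3218 / 5.6587 = 0.2336
S_new/S_old = (A_new/A_old)^z = 0.28^0.2336 = exp(0.2336 × -1.2730) = 0.7428
Fraction lost = 1 − 0.7428 = 0.2572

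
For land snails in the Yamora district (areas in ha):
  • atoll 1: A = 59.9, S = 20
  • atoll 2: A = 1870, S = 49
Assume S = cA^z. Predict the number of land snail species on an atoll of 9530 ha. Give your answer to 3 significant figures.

z = ln(49/20) / ln(1870/59.9) = 0.8961 / 3.4410 = 0.2604
c = 20 / 59.9^0.2604 = 20 / 2.903 = 6.889
S₃ = 6.889 × 9530^0.2604 = 6.889 × 10.87 ≈ 74.88

74.9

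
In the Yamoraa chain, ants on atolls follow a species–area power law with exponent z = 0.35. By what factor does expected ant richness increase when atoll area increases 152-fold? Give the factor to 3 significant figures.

S₂/S₁ = (A₂/A₁)^z = 152^0.35
ln(S₂/S₁) = 0.35 × ln 152 = 0.35 × 5.0239 = 1.7584
S₂/S₁ = e^1.7584 ≈ 5.803

5.80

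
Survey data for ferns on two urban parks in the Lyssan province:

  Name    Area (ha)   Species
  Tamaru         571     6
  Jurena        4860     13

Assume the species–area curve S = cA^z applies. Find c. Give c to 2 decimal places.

z = ln(S₂/S₁) / ln(A₂/A₁) = ln(13/6) / ln(4860/571) = 0.7732 / 2.1414 = 0.3611
c = S₁ / A₁^z = 6 / 571^0.3611 = 6 / 9.893 = 0.6065

0.61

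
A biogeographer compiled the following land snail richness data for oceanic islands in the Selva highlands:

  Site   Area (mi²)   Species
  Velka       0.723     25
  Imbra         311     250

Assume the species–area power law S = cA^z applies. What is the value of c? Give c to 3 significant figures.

z = ln(S₂/S₁) / ln(A₂/A₁) = ln(250/25) / ln(311/0.723) = 2.3026 / 6.0641 = 0.3797
c = S₁ / A₁^z = 25 / 0.723^0.3797 = 25 / 0.8841 = 28.28

28.3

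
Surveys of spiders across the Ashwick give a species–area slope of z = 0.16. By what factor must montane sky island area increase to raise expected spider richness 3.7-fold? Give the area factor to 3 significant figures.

(A₂/A₁)^0.16 = 3.7, so A₂/A₁ = 3.7^(1/0.16) = 3.7^6.25
ln(A₂/A₁) = ln 3.7 / 0.16 = 1.3083 / 0.16 = 8.1771
A₂/A₁ = e^8.1771 ≈ 3558

3560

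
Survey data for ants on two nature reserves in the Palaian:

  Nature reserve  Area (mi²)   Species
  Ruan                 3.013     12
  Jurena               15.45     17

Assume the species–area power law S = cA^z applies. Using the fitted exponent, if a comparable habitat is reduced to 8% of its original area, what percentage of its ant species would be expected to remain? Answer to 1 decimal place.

58.4%

z = ln(17/12) / ln(15.45/3.013) = 0.3483 / 1.6347 = 0.2131
S_new/S_old = (A_new/A_old)^z = 0.08^0.2131 = exp(0.2131 × -2.5257) = 0.5838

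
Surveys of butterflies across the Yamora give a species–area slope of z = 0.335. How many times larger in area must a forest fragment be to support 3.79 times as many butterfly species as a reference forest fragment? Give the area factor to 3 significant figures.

(A₂/A₁)^0.335 = 3.79, so A₂/A₁ = 3.79^(1/0.335) = 3.79^2.985
ln(A₂/A₁) = ln 3.79 / 0.335 = 1.3324 / 0.335 = 3.9772
A₂/A₁ = e^3.9772 ≈ 53.37

53.4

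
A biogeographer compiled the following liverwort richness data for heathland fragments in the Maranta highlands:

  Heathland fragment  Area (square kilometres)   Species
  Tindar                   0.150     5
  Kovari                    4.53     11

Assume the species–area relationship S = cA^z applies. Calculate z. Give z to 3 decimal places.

0.231

Taking logs: ln S = ln c + z ln A, so z = (ln S₂ − ln S₁)/(ln A₂ − ln A₁).
z = ln(11/5) / ln(4.53/0.15) = ln(2.2) / ln(30.2) = 0.7885 / 3.4078 = 0.2314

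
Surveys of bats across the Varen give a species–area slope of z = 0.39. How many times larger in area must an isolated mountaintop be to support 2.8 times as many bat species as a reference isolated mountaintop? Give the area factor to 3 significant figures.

14.0

(A₂/A₁)^0.39 = 2.8, so A₂/A₁ = 2.8^(1/0.39) = 2.8^2.564
ln(A₂/A₁) = ln 2.8 / 0.39 = 1.0296 / 0.39 = 2.6400
A₂/A₁ = e^2.6400 ≈ 14.01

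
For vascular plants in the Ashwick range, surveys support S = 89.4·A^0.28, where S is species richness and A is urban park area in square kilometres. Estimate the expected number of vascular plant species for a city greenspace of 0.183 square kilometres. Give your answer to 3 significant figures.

S = 89.4 × 0.183^0.28
ln S = ln 89.4 + 0.28 × ln 0.183 = 4.4931 + 0.28 × -1.6983 = 4.0176
S = e^4.0176 ≈ 55.57

55.6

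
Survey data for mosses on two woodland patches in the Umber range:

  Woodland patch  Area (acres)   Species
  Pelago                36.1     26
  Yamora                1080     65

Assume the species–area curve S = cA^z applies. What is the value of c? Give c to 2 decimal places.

z = ln(S₂/S₁) / ln(A₂/A₁) = ln(65/26) / ln(1080/36.1) = 0.9163 / 3.3984 = 0.2696
c = S₁ / A₁^z = 26 / 36.1^0.2696 = 26 / 2.63 = 9.886

9.89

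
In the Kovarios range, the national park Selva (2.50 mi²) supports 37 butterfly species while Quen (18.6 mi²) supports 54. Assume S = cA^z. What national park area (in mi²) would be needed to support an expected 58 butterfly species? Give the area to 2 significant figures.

27 mi²

z = ln(54/37) / ln(18.6/2.5) = 0.3781 / 2.0069 = 0.1884
c = 37 / 2.5^0.1884 = 37 / 1.188 = 31.13
A = (58/31.13)^(1/0.1884) ⇒ ln A = ln(1.863)/0.1884 = 3.3025
A = e^3.3025 ≈ 27.18 mi²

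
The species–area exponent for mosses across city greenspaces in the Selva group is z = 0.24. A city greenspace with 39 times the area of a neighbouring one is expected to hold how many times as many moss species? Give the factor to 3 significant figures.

2.41

S₂/S₁ = (A₂/A₁)^z = 39^0.24
ln(S₂/S₁) = 0.24 × ln 39 = 0.24 × 3.6636 = 0.8793
S₂/S₁ = e^0.8793 ≈ 2.409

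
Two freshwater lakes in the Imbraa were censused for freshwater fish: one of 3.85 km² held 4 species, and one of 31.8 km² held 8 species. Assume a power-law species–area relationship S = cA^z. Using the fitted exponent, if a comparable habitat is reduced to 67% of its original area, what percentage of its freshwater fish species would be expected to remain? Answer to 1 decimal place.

87.7%

z = ln(8/4) / ln(31.8/3.85) = 0.6931 / 2.1114 = 0.3283
S_new/S_old = (A_new/A_old)^z = 0.67^0.3283 = exp(0.3283 × -0.4005) = 0.8768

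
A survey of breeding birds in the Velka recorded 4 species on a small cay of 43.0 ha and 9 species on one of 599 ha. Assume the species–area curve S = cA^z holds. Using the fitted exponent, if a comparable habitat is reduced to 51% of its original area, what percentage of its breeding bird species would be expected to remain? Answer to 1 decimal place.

81.3%

z = ln(9/4) / ln(599/43) = 0.8109 / 2.6341 = 0.3079
S_new/S_old = (A_new/A_old)^z = 0.51^0.3079 = exp(0.3079 × -0.6733) = 0.8128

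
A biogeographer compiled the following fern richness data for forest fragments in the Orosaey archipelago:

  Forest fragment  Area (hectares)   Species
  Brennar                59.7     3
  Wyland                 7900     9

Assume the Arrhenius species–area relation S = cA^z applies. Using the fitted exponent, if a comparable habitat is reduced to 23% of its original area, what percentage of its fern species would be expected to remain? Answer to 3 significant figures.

z = ln(9/3) / ln(7900/59.7) = 1.0986 / 4.8853 = 0.2249
S_new/S_old = (A_new/A_old)^z = 0.23^0.2249 = exp(0.2249 × -1.4697) = 0.7186

71.9%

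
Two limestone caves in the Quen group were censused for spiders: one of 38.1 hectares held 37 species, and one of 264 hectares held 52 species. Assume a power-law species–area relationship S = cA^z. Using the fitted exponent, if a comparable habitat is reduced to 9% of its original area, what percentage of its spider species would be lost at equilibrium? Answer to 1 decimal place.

z = ln(52/37) / ln(264/38.1) = 0.3403 / 1.9357 = 0.1758
S_new/S_old = (A_new/A_old)^z = 0.09^0.1758 = exp(0.1758 × -2.4079) = 0.6549
Fraction lost = 1 − 0.6549 = 0.3451

34.5%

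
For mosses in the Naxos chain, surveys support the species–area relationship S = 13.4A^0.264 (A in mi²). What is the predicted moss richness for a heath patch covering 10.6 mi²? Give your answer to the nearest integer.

S = 13.4 × 10.6^0.264
ln S = ln 13.4 + 0.264 × ln 10.6 = 2.5953 + 0.264 × 2.3609 = 3.2185
S = e^3.2185 ≈ 24.99

25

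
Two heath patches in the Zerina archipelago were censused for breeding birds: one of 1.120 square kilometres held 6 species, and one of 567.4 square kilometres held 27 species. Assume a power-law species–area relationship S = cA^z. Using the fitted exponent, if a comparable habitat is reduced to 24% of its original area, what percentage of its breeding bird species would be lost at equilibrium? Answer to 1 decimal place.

z = ln(27/6) / ln(567.4/1.12) = 1.5041 / 6.2277 = 0.2415
S_new/S_old = (A_new/A_old)^z = 0.24^0.2415 = exp(0.2415 × -1.4271) = 0.7085
Fraction lost = 1 − 0.7085 = 0.2915

29.2%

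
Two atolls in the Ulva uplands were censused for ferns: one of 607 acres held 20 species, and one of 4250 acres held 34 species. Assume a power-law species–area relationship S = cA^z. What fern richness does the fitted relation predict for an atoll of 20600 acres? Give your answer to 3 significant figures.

z = ln(34/20) / ln(4250/607) = 0.5306 / 1.9461 = 0.2727
c = 20 / 607^0.2727 = 20 / 5.739 = 3.485
S₃ = 3.485 × 20600^0.2727 = 3.485 × 15 ≈ 52.29

52.3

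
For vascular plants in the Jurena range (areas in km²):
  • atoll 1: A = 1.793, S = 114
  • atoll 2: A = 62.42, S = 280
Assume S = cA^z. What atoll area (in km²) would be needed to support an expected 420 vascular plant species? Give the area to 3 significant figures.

310 km²

z = ln(280/114) / ln(62.42/1.793) = 0.8986 / 3.5500 = 0.2531
c = 114 / 1.793^0.2531 = 114 / 1.159 = 98.34
A = (420/98.34)^(1/0.2531) ⇒ ln A = ln(4.271)/0.2531 = 5.7357
A = e^5.7357 ≈ 309.7 km²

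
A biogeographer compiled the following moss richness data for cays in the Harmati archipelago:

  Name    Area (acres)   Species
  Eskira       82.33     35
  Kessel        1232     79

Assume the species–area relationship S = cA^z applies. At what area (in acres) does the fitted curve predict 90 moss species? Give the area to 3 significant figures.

1900 acres

z = ln(79/35) / ln(1232/82.33) = 0.8141 / 2.7057 = 0.3009
c = 35 / 82.33^0.3009 = 35 / 3.77 = 9.283
A = (90/9.283)^(1/0.3009) ⇒ ln A = ln(9.695)/0.3009 = 7.5497
A = e^7.5497 ≈ 1900 acres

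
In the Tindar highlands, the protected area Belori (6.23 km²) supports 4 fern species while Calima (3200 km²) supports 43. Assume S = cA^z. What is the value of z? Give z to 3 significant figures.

Taking logs: ln S = ln c + z ln A, so z = (ln S₂ − ln S₁)/(ln A₂ − ln A₁).
z = ln(43/4) / ln(3200/6.23) = ln(10.75) / ln(513.6) = 2.3749 / 6.2415 = 0.3805

0.381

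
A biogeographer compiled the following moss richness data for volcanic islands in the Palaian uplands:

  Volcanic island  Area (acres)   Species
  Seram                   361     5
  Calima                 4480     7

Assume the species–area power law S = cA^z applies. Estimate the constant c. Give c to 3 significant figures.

2.28

z = ln(S₂/S₁) / ln(A₂/A₁) = ln(7/5) / ln(4480/361) = 0.3365 / 2.5185 = 0.1336
c = S₁ / A₁^z = 5 / 361^0.1336 = 5 / 2.196 = 2.277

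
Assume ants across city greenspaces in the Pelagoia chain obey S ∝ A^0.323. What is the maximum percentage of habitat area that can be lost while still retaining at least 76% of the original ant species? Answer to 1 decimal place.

57.2%

Need (A_new/A_old)^0.323 = 0.76, so A_new/A_old = 0.76^(1/0.323) = 0.76^3.096
ln(A_new/A_old) = ln 0.76 / 0.323 = -0.2744 / 0.323 = -0.8496
A_new/A_old = e^-0.8496 ≈ 0.4276
Fraction that can be lost = 1 − 0.4276 = 0.5724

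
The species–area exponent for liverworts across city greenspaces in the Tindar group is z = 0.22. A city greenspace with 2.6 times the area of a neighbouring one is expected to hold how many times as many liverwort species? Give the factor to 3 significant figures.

S₂/S₁ = (A₂/A₁)^z = 2.6^0.22
ln(S₂/S₁) = 0.22 × ln 2.6 = 0.22 × 0.9555 = 0.2102
S₂/S₁ = e^0.2102 ≈ 1.234

1.23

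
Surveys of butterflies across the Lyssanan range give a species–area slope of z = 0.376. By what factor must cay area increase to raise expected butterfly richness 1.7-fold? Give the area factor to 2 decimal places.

4.10

(A₂/A₁)^0.376 = 1.7, so A₂/A₁ = 1.7^(1/0.376) = 1.7^2.66
ln(A₂/A₁) = ln 1.7 / 0.376 = 0.5306 / 0.376 = 1.4112
A₂/A₁ = e^1.4112 ≈ 4.101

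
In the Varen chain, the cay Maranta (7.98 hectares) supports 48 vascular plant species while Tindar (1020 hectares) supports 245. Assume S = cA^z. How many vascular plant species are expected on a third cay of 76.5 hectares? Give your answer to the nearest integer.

103

z = ln(245/48) / ln(1020/7.98) = 1.6301 / 4.8506 = 0.3361
c = 48 / 7.98^0.3361 = 48 / 2.01 = 23.88
S₃ = 23.88 × 76.5^0.3361 = 23.88 × 4.295 ≈ 102.6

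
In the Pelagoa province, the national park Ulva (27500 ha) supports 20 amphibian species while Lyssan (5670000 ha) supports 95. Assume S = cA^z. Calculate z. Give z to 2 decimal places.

0.29

Taking logs: ln S = ln c + z ln A, so z = (ln S₂ − ln S₁)/(ln A₂ − ln A₁).
z = ln(95/20) / ln(5670000/27500) = ln(4.75) / ln(206.2) = 1.5581 / 5.3288 = 0.2924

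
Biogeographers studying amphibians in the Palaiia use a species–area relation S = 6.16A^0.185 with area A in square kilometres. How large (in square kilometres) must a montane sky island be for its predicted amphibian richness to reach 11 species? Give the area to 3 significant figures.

11 = 6.16 × A^0.185  ⇒  A^0.185 = 11/6.16 = 1.786
ln A = ln(1.786) / 0.185 = 0.5798 / 0.185 = 3.1342
A = e^3.1342 ≈ 22.97 square kilometres

23.0 square kilometres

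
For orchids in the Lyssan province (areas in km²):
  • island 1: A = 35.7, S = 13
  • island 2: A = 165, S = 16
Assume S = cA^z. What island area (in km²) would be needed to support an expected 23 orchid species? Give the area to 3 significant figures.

2400 km²

z = ln(16/13) / ln(165/35.7) = 0.2076 / 1.5308 = 0.1356
c = 13 / 35.7^0.1356 = 13 / 1.624 = 8.005
A = (23/8.005)^(1/0.1356) ⇒ ln A = ln(2.873)/0.1356 = 7.7814
A = e^7.7814 ≈ 2396 km²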